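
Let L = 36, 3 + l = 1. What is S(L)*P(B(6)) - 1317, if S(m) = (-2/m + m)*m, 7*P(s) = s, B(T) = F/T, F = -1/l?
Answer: -54667/42 ≈ -1301.6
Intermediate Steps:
l = -2 (l = -3 + 1 = -2)
F = ½ (F = -1/(-2) = -1*(-½) = ½ ≈ 0.50000)
B(T) = 1/(2*T)
P(s) = s/7
S(m) = m*(m - 2/m) (S(m) = (m - 2/m)*m = m*(m - 2/m))
S(L)*P(B(6)) - 1317 = (-2 + 36²)*(((½)/6)/7) - 1317 = (-2 + 1296)*(((½)*(⅙))/7) - 1317 = 1294*((⅐)*(1/12)) - 1317 = 1294*(1/84) - 1317 = 647/42 - 1317 = -54667/42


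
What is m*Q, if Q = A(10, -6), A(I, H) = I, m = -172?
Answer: -1720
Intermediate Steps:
Q = 10
m*Q = -172*10 = -1720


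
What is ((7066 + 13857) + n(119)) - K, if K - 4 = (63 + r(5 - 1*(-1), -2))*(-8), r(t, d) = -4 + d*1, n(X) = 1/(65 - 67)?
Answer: 42749/2 ≈ 21375.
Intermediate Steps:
n(X) = -1/2 (n(X) = 1/(-2) = -1/2)
r(t, d) = -4 + d
K = -452 (K = 4 + (63 + (-4 - 2))*(-8) = 4 + (63 - 6)*(-8) = 4 + 57*(-8) = 4 - 456 = -452)
((7066 + 13857) + n(119)) - K = ((7066 + 13857) - 1/2) - 1*(-452) = (20923 - 1/2) + 452 = 41845/2 + 452 = 42749/2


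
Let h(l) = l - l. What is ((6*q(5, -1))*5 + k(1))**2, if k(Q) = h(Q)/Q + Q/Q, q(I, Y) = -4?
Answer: 14161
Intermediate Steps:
h(l) = 0
k(Q) = 1 (k(Q) = 0/Q + Q/Q = 0 + 1 = 1)
((6*q(5, -1))*5 + k(1))**2 = ((6*(-4))*5 + 1)**2 = (-24*5 + 1)**2 = (-120 + 1)**2 = (-119)**2 = 14161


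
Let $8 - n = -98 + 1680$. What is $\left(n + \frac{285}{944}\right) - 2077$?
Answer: $- \frac{3446259}{944} \approx -3650.7$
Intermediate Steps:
$n = -1574$ ($n = 8 - \left(-98 + 1680\right) = 8 - 1582 = -1574$)
$\left(n + \frac{285}{944}\right) - 2077 = \left(-1574 + \frac{285}{944}\right) - 2077 = - \frac{1485571}{944} - 2077 = - \frac{3446259}{944}$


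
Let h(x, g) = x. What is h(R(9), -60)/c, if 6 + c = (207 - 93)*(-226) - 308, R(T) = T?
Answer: -9/26078 ≈ -0.00034512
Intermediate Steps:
c = -26078 (c = -6 + ((207 - 93)*(-226) - 308) = -6 + (114*(-226) - 308) = -6 + (-25764 - 308) = -6 - 26072 = -26078)
h(R(9), -60)/c = 9/(-26078) = 9*(-1/26078) = -9/26078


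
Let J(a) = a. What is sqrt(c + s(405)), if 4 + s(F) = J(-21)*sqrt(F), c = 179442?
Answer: sqrt(179438 - 189*sqrt(5)) ≈ 423.10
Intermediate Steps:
s(F) = -4 - 21*sqrt(F)
sqrt(c + s(405)) = sqrt(179442 + (-4 - 189*sqrt(5))) = sqrt(179438 - 189*sqrt(5))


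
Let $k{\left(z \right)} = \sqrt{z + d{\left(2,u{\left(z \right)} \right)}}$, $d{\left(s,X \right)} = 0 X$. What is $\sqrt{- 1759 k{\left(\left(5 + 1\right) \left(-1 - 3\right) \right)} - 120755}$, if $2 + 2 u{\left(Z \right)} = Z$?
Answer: $\sqrt{-120755 - 3518 i \sqrt{6}} \approx 12.391 - 347.72 i$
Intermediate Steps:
$u{\left(Z \right)} = -1 + \frac{Z}{2}$
$d{\left(s,X \right)} = 0$
$k{\left(z \right)} = \sqrt{z}$ ($k{\left(z \right)} = \sqrt{z + 0} = \sqrt{z}$)
$\sqrt{- 1759 k{\left(\left(5 + 1\right) \left(-1 - 3\right) \right)} - 120755} = \sqrt{- 1759 \sqrt{\left(5 + 1\right) \left(-1 - 3\right)} - 120755} = \sqrt{- 1759 \sqrt{6 \left(-4\right)} - 120755} = \sqrt{- 1759 \sqrt{-24} - 120755} = \sqrt{- 1759 \cdot 2 i \sqrt{6} - 120755} = \sqrt{- 3518 i \sqrt{6} - 120755} = \sqrt{-120755 - 3518 i \sqrt{6}}$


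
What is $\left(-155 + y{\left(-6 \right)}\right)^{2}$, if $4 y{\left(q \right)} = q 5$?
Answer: $\frac{105625}{4} \approx 26406.0$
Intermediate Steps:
$y{\left(q \right)} = \frac{5 q}{4}$ ($y{\left(q \right)} = \frac{q 5}{4} = \frac{5 q}{4}$)
$\left(-155 + y{\left(-6 \right)}\right)^{2} = \left(-155 + \frac{5}{4} \left(-6\right)\right)^{2} = \left(-155 - \frac{15}{2}\right)^{2} = \left(- \frac{325}{2}\right)^{2} = \frac{105625}{4}$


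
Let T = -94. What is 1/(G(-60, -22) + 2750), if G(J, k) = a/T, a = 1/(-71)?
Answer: 6674/18353501 ≈ 0.00036364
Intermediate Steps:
a = -1/71 ≈ -0.014085
G(J, k) = 1/6674 (G(J, k) = -1/71/(-94) = -1/71*(-1/94) = 1/6674)
1/(G(-60, -22) + 2750) = 1/(1/6674 + 2750) = 1/(18353501/6674) = 6674/18353501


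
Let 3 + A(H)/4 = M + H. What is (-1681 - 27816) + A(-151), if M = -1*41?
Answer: -30277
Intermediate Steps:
M = -41
A(H) = -176 + 4*H (A(H) = -12 + 4*(-41 + H) = -12 + (-164 + 4*H) = -176 + 4*H)
(-1681 - 27816) + A(-151) = (-1681 - 27816) + (-176 + 4*(-151)) = -29497 + (-176 - 604) = -29497 - 780 = -30277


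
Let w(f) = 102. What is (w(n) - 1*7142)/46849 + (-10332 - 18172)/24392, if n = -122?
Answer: -17126177/12985691 ≈ -1.3188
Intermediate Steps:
(w(n) - 1*7142)/46849 + (-10332 - 18172)/24392 = (102 - 1*7142)/46849 + (-10332 - 18172)/24392 = (102 - 7142)*(1/46849) - 28504*1/24392 = -7040*1/46849 - 3563/3049 = -640/4259 - 3563/3049 = -17126177/12985691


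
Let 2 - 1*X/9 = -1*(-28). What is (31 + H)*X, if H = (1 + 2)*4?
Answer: -10062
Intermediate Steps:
H = 12 (H = 3*4 = 12)
X = -234 (X = 18 - (-9)*(-28) = 18 - 9*28 = 18 - 252 = -234)
(31 + H)*X = (31 + 12)*(-234) = 43*(-234) = -10062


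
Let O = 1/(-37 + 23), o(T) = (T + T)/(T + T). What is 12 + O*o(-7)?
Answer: 167/14 ≈ 11.929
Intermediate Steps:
o(T) = 1 (o(T) = (2*T)/((2*T)) = (2*T)*(1/(2*T)) = 1)
O = -1/14 (O = 1/(-14) = -1/14 ≈ -0.071429)
12 + O*o(-7) = 12 - 1/14*1 = 12 - 1/14 = 167/14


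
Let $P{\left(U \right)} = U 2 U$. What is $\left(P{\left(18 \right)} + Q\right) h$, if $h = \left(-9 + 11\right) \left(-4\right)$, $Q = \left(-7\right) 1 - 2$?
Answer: $-5112$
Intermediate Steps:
$P{\left(U \right)} = 2 U^{2}$ ($P{\left(U \right)} = 2 U U = 2 U^{2}$)
$Q = -9$ ($Q = -7 - 2 = -9$)
$h = -8$ ($h = 2 \left(-4\right) = -8$)
$\left(P{\left(18 \right)} + Q\right) h = \left(2 \cdot 18^{2} - 9\right) \left(-8\right) = \left(2 \cdot 324 - 9\right) \left(-8\right) = \left(648 - 9\right) \left(-8\right) = 639 \left(-8\right) = -5112$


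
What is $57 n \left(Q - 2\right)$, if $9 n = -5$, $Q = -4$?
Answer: $190$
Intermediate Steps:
$n = - \frac{5}{9}$ ($n = \frac{1}{9} \left(-5\right) = - \frac{5}{9} \approx -0.55556$)
$57 n \left(Q - 2\right) = 57 \left(- \frac{5 \left(-4 - 2\right)}{9}\right) = 57 \left(\left(- \frac{5}{9}\right) \left(-6\right)\right) = 57 \cdot \frac{10}{3} = 190$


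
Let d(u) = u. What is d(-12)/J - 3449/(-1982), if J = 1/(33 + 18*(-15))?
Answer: 5640257/1982 ≈ 2845.7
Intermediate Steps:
J = -1/237 (J = 1/(33 - 270) = 1/(-237) = -1/237 ≈ -0.0042194)
d(-12)/J - 3449/(-1982) = -12/(-1/237) - 3449/(-1982) = -12*(-237) - 3449*(-1/1982) = 2844 + 3449/1982 = 5640257/1982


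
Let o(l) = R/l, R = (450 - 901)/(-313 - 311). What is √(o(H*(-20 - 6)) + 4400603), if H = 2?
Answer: √428372297079/312 ≈ 2097.8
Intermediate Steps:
R = 451/624 (R = -451/(-624) = -451*(-1/624) = 451/624 ≈ 0.72276)
o(l) = 451/(624*l)
√(o(H*(-20 - 6)) + 4400603) = √(451/(624*((2*(-20 - 6)))) + 4400603) = √(451/(624*((2*(-26)))) + 4400603) = √((451/624)/(-52) + 4400603) = √((451/624)*(-1/52) + 4400603) = √(-451/32448 + 4400603) = √(142790765693/32448) = √428372297079/312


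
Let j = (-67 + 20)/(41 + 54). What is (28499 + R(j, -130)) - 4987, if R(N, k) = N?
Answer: 2233593/95 ≈ 23512.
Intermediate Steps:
j = -47/95 ≈ -0.49474
(28499 + R(j, -130)) - 4987 = (28499 - 47/95) - 4987 = 2707358/95 - 4987 = 2233593/95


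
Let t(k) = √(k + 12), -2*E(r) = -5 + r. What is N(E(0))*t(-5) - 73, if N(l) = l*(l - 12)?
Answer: -73 - 95*√7/4 ≈ -135.84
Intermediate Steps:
E(r) = 5/2 - r/2 (E(r) = -(-5 + r)/2 = 5/2 - r/2)
t(k) = √(12 + k)
N(l) = l*(-12 + l)
N(E(0))*t(-5) - 73 = ((5/2 - ½*0)*(-12 + (5/2 - ½*0)))*√(12 - 5) - 73 = ((5/2 + 0)*(-12 + (5/2 + 0)))*√7 - 73 = (5*(-12 + 5/2)/2)*√7 - 73 = ((5/2)*(-19/2))*√7 - 73 = -95*√7/4 - 73 = -73 - 95*√7/4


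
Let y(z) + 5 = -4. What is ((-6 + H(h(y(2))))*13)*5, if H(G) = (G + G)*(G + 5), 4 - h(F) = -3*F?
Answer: 53430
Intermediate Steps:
y(z) = -9 (y(z) = -5 - 4 = -9)
h(F) = 4 + 3*F (h(F) = 4 - (-3)*F = 4 + 3*F)
H(G) = 2*G*(5 + G) (H(G) = (2*G)*(5 + G) = 2*G*(5 + G))
((-6 + H(h(y(2))))*13)*5 = ((-6 + 2*(4 + 3*(-9))*(5 + (4 + 3*(-9))))*13)*5 = ((-6 + 2*(4 - 27)*(5 + (4 - 27)))*13)*5 = ((-6 + 2*(-23)*(5 - 23))*13)*5 = ((-6 + 2*(-23)*(-18))*13)*5 = ((-6 + 828)*13)*5 = (822*13)*5 = 10686*5 = 53430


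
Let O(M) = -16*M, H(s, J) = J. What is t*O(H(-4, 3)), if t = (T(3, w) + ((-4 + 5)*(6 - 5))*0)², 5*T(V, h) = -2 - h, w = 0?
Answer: -192/25 ≈ -7.6800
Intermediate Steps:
T(V, h) = -⅖ - h/5 (T(V, h) = (-2 - h)/5 = -⅖ - h/5)
t = 4/25 (t = ((-⅖ - ⅕*0) + ((-4 + 5)*(6 - 5))*0)² = ((-⅖ + 0) + (1*1)*0)² = (-⅖ + 1*0)² = (-⅖ + 0)² = (-⅖)² = 4/25 ≈ 0.16000)
t*O(H(-4, 3)) = 4*(-16*3)/25 = (4/25)*(-48) = -192/25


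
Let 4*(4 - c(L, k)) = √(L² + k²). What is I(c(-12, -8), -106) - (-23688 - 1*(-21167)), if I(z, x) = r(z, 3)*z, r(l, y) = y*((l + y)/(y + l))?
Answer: 2533 - 3*√13 ≈ 2522.2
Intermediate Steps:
r(l, y) = y (r(l, y) = y*((l + y)/(l + y)) = y*1 = y)
c(L, k) = 4 - √(L² + k²)/4
I(z, x) = 3*z
I(c(-12, -8), -106) - (-23688 - 1*(-21167)) = 3*(4 - √((-12)² + (-8)²)/4) - (-23688 - 1*(-21167)) = 3*(4 - √(144 + 64)/4) - (-23688 + 21167) = 3*(4 - √13) - 1*(-2521) = 3*(4 - √13) + 2521 = (12 - 3*√13) + 2521 = 2533 - 3*√13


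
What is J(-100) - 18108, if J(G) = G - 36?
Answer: -18244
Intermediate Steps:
J(G) = -36 + G
J(-100) - 18108 = (-36 - 100) - 18108 = -136 - 18108 = -18244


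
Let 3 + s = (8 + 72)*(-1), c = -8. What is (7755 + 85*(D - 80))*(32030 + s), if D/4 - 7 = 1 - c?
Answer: 204301065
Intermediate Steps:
D = 64 (D = 28 + 4*(1 - 1*(-8)) = 28 + 4*(1 + 8) = 28 + 4*9 = 28 + 36 = 64)
s = -83 (s = -3 + (8 + 72)*(-1) = -3 + 80*(-1) = -3 - 80 = -83)
(7755 + 85*(D - 80))*(32030 + s) = (7755 + 85*(64 - 80))*(32030 - 83) = (7755 + 85*(-16))*31947 = (7755 - 1360)*31947 = 6395*31947 = 204301065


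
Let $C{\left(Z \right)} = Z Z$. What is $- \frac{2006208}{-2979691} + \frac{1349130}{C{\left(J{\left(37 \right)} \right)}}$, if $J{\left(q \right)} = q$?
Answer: $\frac{4022737017582}{4079196979} \approx 986.16$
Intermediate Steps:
$C{\left(Z \right)} = Z^{2}$
$- \frac{2006208}{-2979691} + \frac{1349130}{C{\left(J{\left(37 \right)} \right)}} = - \frac{2006208}{-2979691} + \frac{1349130}{37^{2}} = \left(-2006208\right) \left(- \frac{1}{2979691}\right) + \frac{1349130}{1369} = \frac{2006208}{2979691} + 1349130 \cdot \frac{1}{1369} = \frac{2006208}{2979691} + \frac{1349130}{1369} = \frac{4022737017582}{4079196979}$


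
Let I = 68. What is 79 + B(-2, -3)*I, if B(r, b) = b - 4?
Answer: -397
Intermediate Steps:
B(r, b) = -4 + b
79 + B(-2, -3)*I = 79 + (-4 - 3)*68 = 79 - 7*68 = 79 - 476 = -397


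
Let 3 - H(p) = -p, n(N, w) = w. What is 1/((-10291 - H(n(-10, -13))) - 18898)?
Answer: -1/29179 ≈ -3.4271e-5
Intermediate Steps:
H(p) = 3 + p (H(p) = 3 - (-1)*p = 3 + p)
1/((-10291 - H(n(-10, -13))) - 18898) = 1/((-10291 - (3 - 13)) - 18898) = 1/((-10291 - 1*(-10)) - 18898) = 1/((-10291 + 10) - 18898) = 1/(-10281 - 18898) = 1/(-29179) = -1/29179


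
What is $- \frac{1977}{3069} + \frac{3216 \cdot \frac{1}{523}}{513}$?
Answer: $- \frac{19279897}{30496653} \approx -0.6322$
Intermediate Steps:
$- \frac{1977}{3069} + \frac{3216 \cdot \frac{1}{523}}{513} = \left(-1977\right) \frac{1}{3069} + 3216 \cdot \frac{1}{523} \cdot \frac{1}{513} = - \frac{659}{1023} + \frac{3216}{523} \cdot \frac{1}{513} = - \frac{659}{1023} + \frac{1072}{89433} = - \frac{19279897}{30496653}$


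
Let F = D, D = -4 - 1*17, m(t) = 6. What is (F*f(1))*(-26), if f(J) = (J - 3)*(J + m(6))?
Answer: -7644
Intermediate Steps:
D = -21 (D = -4 - 17 = -21)
f(J) = (-3 + J)*(6 + J) (f(J) = (J - 3)*(J + 6) = (-3 + J)*(6 + J))
F = -21
(F*f(1))*(-26) = -21*(-18 + 1² + 3*1)*(-26) = -21*(-18 + 1 + 3)*(-26) = -21*(-14)*(-26) = 294*(-26) = -7644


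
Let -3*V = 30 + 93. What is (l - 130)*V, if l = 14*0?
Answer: 5330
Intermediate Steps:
V = -41 (V = -(30 + 93)/3 = -⅓*123 = -41)
l = 0
(l - 130)*V = (0 - 130)*(-41) = -130*(-41) = 5330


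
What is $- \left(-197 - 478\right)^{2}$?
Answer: $-455625$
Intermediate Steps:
$- \left(-197 - 478\right)^{2} = - \left(-675\right)^{2} = \left(-1\right) 455625 = -455625$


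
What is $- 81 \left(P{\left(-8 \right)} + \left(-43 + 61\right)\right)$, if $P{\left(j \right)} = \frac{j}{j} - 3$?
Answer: $-1296$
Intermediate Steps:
$P{\left(j \right)} = -2$ ($P{\left(j \right)} = 1 - 3 = -2$)
$- 81 \left(P{\left(-8 \right)} + \left(-43 + 61\right)\right) = - 81 \left(-2 + \left(-43 + 61\right)\right) = - 81 \left(-2 + 18\right) = \left(-81\right) 16 = -1296$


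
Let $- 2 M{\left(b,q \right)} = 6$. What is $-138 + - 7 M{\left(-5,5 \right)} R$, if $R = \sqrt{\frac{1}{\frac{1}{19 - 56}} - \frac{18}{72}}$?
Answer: $-138 + \frac{21 i \sqrt{149}}{2} \approx -138.0 + 128.17 i$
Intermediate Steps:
$M{\left(b,q \right)} = -3$ ($M{\left(b,q \right)} = \left(- \frac{1}{2}\right) 6 = -3$)
$R = \frac{i \sqrt{149}}{2}$ ($R = \sqrt{\frac{1}{\frac{1}{-37}} - \frac{1}{4}} = \sqrt{\frac{1}{- \frac{1}{37}} - \frac{1}{4}} = \sqrt{-37 - \frac{1}{4}} = \sqrt{- \frac{149}{4}} = \frac{i \sqrt{149}}{2} \approx 6.1033 i$)
$-138 + - 7 M{\left(-5,5 \right)} R = -138 + \left(-7\right) \left(-3\right) \frac{i \sqrt{149}}{2} = -138 + 21 \frac{i \sqrt{149}}{2} = -138 + \frac{21 i \sqrt{149}}{2}$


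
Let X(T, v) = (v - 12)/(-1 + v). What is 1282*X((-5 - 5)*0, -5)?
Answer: 10897/3 ≈ 3632.3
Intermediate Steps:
X(T, v) = (-12 + v)/(-1 + v)
1282*X((-5 - 5)*0, -5) = 1282*((-12 - 5)/(-1 - 5)) = 1282*(-17/(-6)) = 1282*(-⅙*(-17)) = 1282*(17/6) = 10897/3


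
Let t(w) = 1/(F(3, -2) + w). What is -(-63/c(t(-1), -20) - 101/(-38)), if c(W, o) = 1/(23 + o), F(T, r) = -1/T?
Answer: 7081/38 ≈ 186.34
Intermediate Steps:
t(w) = 1/(-⅓ + w) (t(w) = 1/(-1/3 + w) = 1/(-1*⅓ + w) = 1/(-⅓ + w))
-(-63/c(t(-1), -20) - 101/(-38)) = -(-63/(1/(23 - 20)) - 101/(-38)) = -(-63/(1/3) - 101*(-1/38)) = -(-63/⅓ + 101/38) = -(-63*3 + 101/38) = -(-189 + 101/38) = -1*(-7081/38) = 7081/38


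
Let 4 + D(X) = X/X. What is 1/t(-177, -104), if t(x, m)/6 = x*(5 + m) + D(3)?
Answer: 1/105120 ≈ 9.5129e-6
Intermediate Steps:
D(X) = -3 (D(X) = -4 + X/X = -4 + 1 = -3)
t(x, m) = -18 + 6*x*(5 + m) (t(x, m) = 6*(x*(5 + m) - 3) = 6*(-3 + x*(5 + m)) = -18 + 6*x*(5 + m))
1/t(-177, -104) = 1/(-18 + 30*(-177) + 6*(-104)*(-177)) = 1/(-18 - 5310 + 110448) = 1/105120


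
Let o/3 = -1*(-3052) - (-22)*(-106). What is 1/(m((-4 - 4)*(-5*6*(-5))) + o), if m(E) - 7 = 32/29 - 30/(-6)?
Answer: 29/63020 ≈ 0.00046017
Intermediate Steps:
m(E) = 380/29 (m(E) = 7 + (32/29 - 30/(-6)) = 7 + (32*(1/29) - 30*(-⅙)) = 7 + (32/29 + 5) = 7 + 177/29 = 380/29)
o = 2160 (o = 3*(-1*(-3052) - (-22)*(-106)) = 3*(3052 - 1*2332) = 3*(3052 - 2332) = 3*720 = 2160)
1/(m((-4 - 4)*(-5*6*(-5))) + o) = 1/(380/29 + 2160) = 1/(63020/29) = 29/63020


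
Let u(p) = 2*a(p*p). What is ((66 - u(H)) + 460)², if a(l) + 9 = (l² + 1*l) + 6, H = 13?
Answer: 3240797184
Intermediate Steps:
a(l) = -3 + l + l² (a(l) = -9 + ((l² + 1*l) + 6) = -9 + ((l² + l) + 6) = -9 + ((l + l²) + 6) = -9 + (6 + l + l²) = -3 + l + l²)
u(p) = -6 + 2*p² + 2*p⁴ (u(p) = 2*(-3 + p*p + (p*p)²) = 2*(-3 + p² + (p²)²) = 2*(-3 + p² + p⁴) = -6 + 2*p² + 2*p⁴)
((66 - u(H)) + 460)² = ((66 - (-6 + 2*13² + 2*13⁴)) + 460)² = ((66 - (-6 + 2*169 + 2*28561)) + 460)² = ((66 - (-6 + 338 + 57122)) + 460)² = ((66 - 1*57454) + 460)² = ((66 - 57454) + 460)² = (-57388 + 460)² = (-56928)² = 3240797184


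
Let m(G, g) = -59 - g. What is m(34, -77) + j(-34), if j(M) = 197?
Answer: 215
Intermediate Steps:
m(34, -77) + j(-34) = (-59 - 1*(-77)) + 197 = (-59 + 77) + 197 = 18 + 197 = 215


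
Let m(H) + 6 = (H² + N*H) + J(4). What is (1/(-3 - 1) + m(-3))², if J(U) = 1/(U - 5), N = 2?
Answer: 289/16 ≈ 18.063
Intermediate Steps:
J(U) = 1/(-5 + U)
m(H) = -7 + H² + 2*H (m(H) = -6 + ((H² + 2*H) + 1/(-5 + 4)) = -6 + ((H² + 2*H) + 1/(-1)) = -6 + ((H² + 2*H) - 1) = -6 + (-1 + H² + 2*H) = -7 + H² + 2*H)
(1/(-3 - 1) + m(-3))² = (1/(-3 - 1) + (-7 + (-3)² + 2*(-3)))² = (1/(-4) + (-7 + 9 - 6))² = (-¼ - 4)² = (-17/4)² = 289/16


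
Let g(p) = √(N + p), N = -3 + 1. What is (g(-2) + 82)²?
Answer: 6720 + 328*I ≈ 6720.0 + 328.0*I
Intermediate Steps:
N = -2
g(p) = √(-2 + p)
(g(-2) + 82)² = (√(-2 - 2) + 82)² = (√(-4) + 82)² = (2*I + 82)² = (82 + 2*I)²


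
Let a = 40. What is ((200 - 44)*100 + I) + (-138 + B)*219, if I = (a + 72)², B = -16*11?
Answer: -40622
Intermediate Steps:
B = -176
I = 12544 (I = (40 + 72)² = 112² = 12544)
((200 - 44)*100 + I) + (-138 + B)*219 = ((200 - 44)*100 + 12544) + (-138 - 176)*219 = (156*100 + 12544) - 314*219 = (15600 + 12544) - 68766 = 28144 - 68766 = -40622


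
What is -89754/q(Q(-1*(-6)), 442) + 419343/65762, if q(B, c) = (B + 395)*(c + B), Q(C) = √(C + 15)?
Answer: 1468569439601721/250506277210183 + 37562049*√21/15237144686 ≈ 5.8737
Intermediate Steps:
Q(C) = √(15 + C)
q(B, c) = (395 + B)*(B + c)
-89754/q(Q(-1*(-6)), 442) + 419343/65762 = -89754/((√(15 - 1*(-6)))² + 395*√(15 - 1*(-6)) + 395*442 + √(15 - 1*(-6))*442) + 419343/65762 = -89754/((√(15 + 6))² + 395*√(15 + 6) + 174590 + √(15 + 6)*442) + 419343*(1/65762) = -89754/((√21)² + 395*√21 + 174590 + √21*442) + 419343/65762 = -89754/(21 + 395*√21 + 174590 + 442*√21) + 419343/65762 = -89754/(174611 + 837*√21) + 419343/65762 = 419343/65762 - 89754/(174611 + 837*√21)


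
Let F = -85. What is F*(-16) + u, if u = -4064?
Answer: -2704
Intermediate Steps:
F*(-16) + u = -85*(-16) - 4064 = 1360 - 4064 = -2704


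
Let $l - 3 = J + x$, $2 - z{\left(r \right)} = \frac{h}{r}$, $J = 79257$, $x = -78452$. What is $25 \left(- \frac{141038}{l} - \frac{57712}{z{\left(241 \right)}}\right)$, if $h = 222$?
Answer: $- \frac{7046757635}{5252} \approx -1.3417 \cdot 10^{6}$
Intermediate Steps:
$z{\left(r \right)} = 2 - \frac{222}{r}$
$l = 808$ ($l = 3 + \left(79257 - 78452\right) = 3 + 805 = 808$)
$25 \left(- \frac{141038}{l} - \frac{57712}{z{\left(241 \right)}}\right) = 25 \left(- \frac{141038}{808} - \frac{57712}{2 - \frac{222}{241}}\right) = 25 \left(\left(-141038\right) \frac{1}{808} - \frac{57712}{2 - \frac{222}{241}}\right) = 25 \left(- \frac{70519}{404} - \frac{57712}{2 - \frac{222}{241}}\right) = 25 \left(- \frac{70519}{404} - \frac{57712}{\frac{260}{241}}\right) = 25 \left(- \frac{70519}{404} - \frac{3477148}{65}\right) = 25 \left(- \frac{1409351527}{26260}\right) = - \frac{7046757635}{5252}$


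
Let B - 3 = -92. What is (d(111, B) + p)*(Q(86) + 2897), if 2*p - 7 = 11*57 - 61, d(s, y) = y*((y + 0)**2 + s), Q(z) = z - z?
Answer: -4140169331/2 ≈ -2.0701e+9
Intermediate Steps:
Q(z) = 0
B = -89 (B = 3 - 92 = -89)
d(s, y) = y*(s + y**2) (d(s, y) = y*(y**2 + s) = y*(s + y**2))
p = 573/2 (p = 7/2 + (11*57 - 61)/2 = 7/2 + (627 - 61)/2 = 7/2 + (1/2)*566 = 7/2 + 283 = 573/2 ≈ 286.50)
(d(111, B) + p)*(Q(86) + 2897) = (-89*(111 + (-89)**2) + 573/2)*(0 + 2897) = (-89*(111 + 7921) + 573/2)*2897 = (-89*8032 + 573/2)*2897 = (-714848 + 573/2)*2897 = -1429123/2*2897 = -4140169331/2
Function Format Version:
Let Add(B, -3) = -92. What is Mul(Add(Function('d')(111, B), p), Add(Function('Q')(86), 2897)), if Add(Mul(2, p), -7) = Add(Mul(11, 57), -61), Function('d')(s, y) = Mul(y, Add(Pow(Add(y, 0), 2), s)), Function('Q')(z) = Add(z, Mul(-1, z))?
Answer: Rational(-4140169331, 2) ≈ -2.0701e+9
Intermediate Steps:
Function('Q')(z) = 0
B = -89 (B = Add(3, -92) = -89)
Function('d')(s, y) = Mul(y, Add(s, Pow(y, 2))) (Function('d')(s, y) = Mul(y, Add(Pow(y, 2), s)) = Mul(y, Add(s, Pow(y, 2))))
p = Rational(573, 2) (p = Add(Rational(7, 2), Mul(Rational(1, 2), Add(Mul(11, 57), -61))) = Add(Rational(7, 2), Mul(Rational(1, 2), Add(627, -61))) = Add(Rational(7, 2), Mul(Rational(1, 2), 566)) = Add(Rational(7, 2), 283) = Rational(573, 2) ≈ 286.50)
Mul(Add(Function('d')(111, B), p), Add(Function('Q')(86), 2897)) = Mul(Add(Mul(-89, Add(111, Pow(-89, 2))), Rational(573, 2)), Add(0, 2897)) = Mul(Add(Mul(-89, Add(111, 7921)), Rational(573, 2)), 2897) = Mul(Add(Mul(-89, 8032), Rational(573, 2)), 2897) = Mul(Add(-714848, Rational(573, 2)), 2897) = Mul(Rational(-1429123, 2), 2897) = Rational(-4140169331, 2)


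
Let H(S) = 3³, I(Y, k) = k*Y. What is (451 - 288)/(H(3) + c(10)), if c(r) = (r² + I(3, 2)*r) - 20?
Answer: 163/167 ≈ 0.97605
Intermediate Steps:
I(Y, k) = Y*k
H(S) = 27
c(r) = -20 + r² + 6*r (c(r) = (r² + (3*2)*r) - 20 = (r² + 6*r) - 20 = -20 + r² + 6*r)
(451 - 288)/(H(3) + c(10)) = (451 - 288)/(27 + (-20 + 10² + 6*10)) = 163/(27 + (-20 + 100 + 60)) = 163/(27 + 140) = 163/167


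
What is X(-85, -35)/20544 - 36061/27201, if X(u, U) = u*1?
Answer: -82572141/62090816 ≈ -1.3299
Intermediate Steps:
X(u, U) = u
X(-85, -35)/20544 - 36061/27201 = -85/20544 - 36061/27201 = -82572141/62090816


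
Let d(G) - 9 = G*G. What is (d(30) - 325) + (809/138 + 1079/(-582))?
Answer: 3935540/6693 ≈ 588.01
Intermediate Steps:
d(G) = 9 + G² (d(G) = 9 + G*G = 9 + G²)
(d(30) - 325) + (809/138 + 1079/(-582)) = ((9 + 30²) - 325) + (809/138 + 1079/(-582)) = ((9 + 900) - 325) + (809*(1/138) + 1079*(-1/582)) = (909 - 325) + (809/138 - 1079/582) = 584 + 26828/6693 = 3935540/6693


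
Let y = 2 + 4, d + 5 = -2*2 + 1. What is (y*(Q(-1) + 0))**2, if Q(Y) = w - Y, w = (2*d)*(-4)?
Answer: 152100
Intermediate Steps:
d = -8 (d = -5 + (-2*2 + 1) = -5 + (-4 + 1) = -5 - 3 = -8)
y = 6
w = 64 (w = (2*(-8))*(-4) = -16*(-4) = 64)
Q(Y) = 64 - Y
(y*(Q(-1) + 0))**2 = (6*((64 - 1*(-1)) + 0))**2 = (6*((64 + 1) + 0))**2 = (6*(65 + 0))**2 = (6*65)**2 = 390**2 = 152100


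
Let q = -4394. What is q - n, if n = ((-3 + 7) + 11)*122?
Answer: -6224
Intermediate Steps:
n = 1830 (n = (4 + 11)*122 = 15*122 = 1830)
q - n = -4394 - 1*1830 = -4394 - 1830 = -6224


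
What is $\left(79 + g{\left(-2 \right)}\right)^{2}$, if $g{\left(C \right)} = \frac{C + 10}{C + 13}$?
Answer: $\frac{769129}{121} \approx 6356.4$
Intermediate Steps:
$g{\left(C \right)} = \frac{10 + C}{13 + C}$
$\left(79 + g{\left(-2 \right)}\right)^{2} = \left(79 + \frac{10 - 2}{13 - 2}\right)^{2} = \left(79 + \frac{1}{11} \cdot 8\right)^{2} = \left(79 + \frac{8}{11}\right)^{2} = \left(\frac{877}{11}\right)^{2} = \frac{769129}{121}$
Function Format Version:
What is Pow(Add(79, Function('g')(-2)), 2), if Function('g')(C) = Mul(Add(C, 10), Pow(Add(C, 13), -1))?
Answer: Rational(769129, 121) ≈ 6356.4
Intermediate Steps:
Function('g')(C) = Mul(Pow(Add(13, C), -1), Add(10, C)) (Function('g')(C) = Mul(Add(10, C), Pow(Add(13, C), -1)) = Mul(Pow(Add(13, C), -1), Add(10, C)))
Pow(Add(79, Function('g')(-2)), 2) = Pow(Add(79, Mul(Pow(Add(13, -2), -1), Add(10, -2))), 2) = Pow(Add(79, Mul(Pow(11, -1), 8)), 2) = Pow(Add(79, Mul(Rational(1, 11), 8)), 2) = Pow(Add(79, Rational(8, 11)), 2) = Pow(Rational(877, 11), 2) = Rational(769129, 121)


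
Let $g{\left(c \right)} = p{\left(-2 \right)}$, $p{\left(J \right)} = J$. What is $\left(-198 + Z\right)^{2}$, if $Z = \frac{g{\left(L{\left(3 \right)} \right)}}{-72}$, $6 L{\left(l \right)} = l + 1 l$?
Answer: $\frac{50794129}{1296} \approx 39193.0$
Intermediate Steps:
$L{\left(l \right)} = \frac{l}{3}$ ($L{\left(l \right)} = \frac{l + 1 l}{6} = \frac{l + l}{6} = \frac{2 l}{6} = \frac{l}{3}$)
$g{\left(c \right)} = -2$
$Z = \frac{1}{36}$ ($Z = - \frac{2}{-72} = \left(-2\right) \left(- \frac{1}{72}\right) = \frac{1}{36} \approx 0.027778$)
$\left(-198 + Z\right)^{2} = \left(-198 + \frac{1}{36}\right)^{2} = \left(- \frac{7127}{36}\right)^{2} = \frac{50794129}{1296}$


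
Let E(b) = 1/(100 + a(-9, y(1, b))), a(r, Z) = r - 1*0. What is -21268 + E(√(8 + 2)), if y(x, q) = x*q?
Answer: -1935387/91 ≈ -21268.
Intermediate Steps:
y(x, q) = q*x
a(r, Z) = r (a(r, Z) = r + 0 = r)
E(b) = 1/91 (E(b) = 1/(100 - 9) = 1/91)
-21268 + E(√(8 + 2)) = -21268 + 1/91 = -1935387/91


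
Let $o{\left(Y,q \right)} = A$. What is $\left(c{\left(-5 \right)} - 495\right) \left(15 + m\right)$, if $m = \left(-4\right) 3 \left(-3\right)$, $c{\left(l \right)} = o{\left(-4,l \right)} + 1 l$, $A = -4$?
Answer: $-25704$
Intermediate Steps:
$o{\left(Y,q \right)} = -4$
$c{\left(l \right)} = -4 + l$ ($c{\left(l \right)} = -4 + 1 l = -4 + l$)
$m = 36$ ($m = \left(-12\right) \left(-3\right) = 36$)
$\left(c{\left(-5 \right)} - 495\right) \left(15 + m\right) = \left(\left(-4 - 5\right) - 495\right) \left(15 + 36\right) = \left(-9 - 495\right) 51 = \left(-504\right) 51 = -25704$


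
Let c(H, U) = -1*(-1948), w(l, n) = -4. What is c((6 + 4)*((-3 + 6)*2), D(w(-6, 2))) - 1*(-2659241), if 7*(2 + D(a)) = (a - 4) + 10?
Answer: 2661189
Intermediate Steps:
D(a) = -8/7 + a/7 (D(a) = -2 + ((a - 4) + 10)/7 = -2 + ((-4 + a) + 10)/7 = -2 + (6 + a)/7 = -2 + (6/7 + a/7) = -8/7 + a/7)
c(H, U) = 1948
c((6 + 4)*((-3 + 6)*2), D(w(-6, 2))) - 1*(-2659241) = 1948 - 1*(-2659241) = 1948 + 2659241 = 2661189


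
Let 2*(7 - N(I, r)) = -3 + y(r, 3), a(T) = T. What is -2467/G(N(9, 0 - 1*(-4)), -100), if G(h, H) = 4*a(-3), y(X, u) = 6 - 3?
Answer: 2467/12 ≈ 205.58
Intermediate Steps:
y(X, u) = 3
N(I, r) = 7 (N(I, r) = 7 - (-3 + 3)/2 = 7 - ½*0 = 7 + 0 = 7)
G(h, H) = -12 (G(h, H) = 4*(-3) = -12)
-2467/G(N(9, 0 - 1*(-4)), -100) = -2467/(-12) = -2467*(-1/12) = 2467/12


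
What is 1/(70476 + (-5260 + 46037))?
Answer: 1/111253 ≈ 8.9885e-6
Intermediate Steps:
1/(70476 + (-5260 + 46037)) = 1/(70476 + 40777) = 1/111253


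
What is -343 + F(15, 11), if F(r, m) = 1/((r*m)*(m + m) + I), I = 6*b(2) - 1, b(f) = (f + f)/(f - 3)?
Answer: -1236514/3605 ≈ -343.00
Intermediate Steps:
b(f) = 2*f/(-3 + f) (b(f) = (2*f)/(-3 + f) = 2*f/(-3 + f))
I = -25 (I = 6*(2*2/(-3 + 2)) - 1 = 6*(2*2/(-1)) - 1 = 6*(2*2*(-1)) - 1 = 6*(-4) - 1 = -24 - 1 = -25)
F(r, m) = 1/(-25 + 2*r*m²) (F(r, m) = 1/((r*m)*(m + m) - 25) = 1/((m*r)*(2*m) - 25) = 1/(2*r*m² - 25) = 1/(-25 + 2*r*m²))
-343 + F(15, 11) = -343 + 1/(-25 + 2*15*11²) = -343 + 1/(-25 + 2*15*121) = -343 + 1/(-25 + 3630) = -343 + 1/3605 = -1236514/3605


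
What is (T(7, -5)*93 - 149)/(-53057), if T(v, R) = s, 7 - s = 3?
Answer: -223/53057 ≈ -0.0042030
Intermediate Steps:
s = 4 (s = 7 - 1*3 = 7 - 3 = 4)
T(v, R) = 4
(T(7, -5)*93 - 149)/(-53057) = (4*93 - 149)/(-53057) = (372 - 149)*(-1/53057) = 223*(-1/53057) = -223/53057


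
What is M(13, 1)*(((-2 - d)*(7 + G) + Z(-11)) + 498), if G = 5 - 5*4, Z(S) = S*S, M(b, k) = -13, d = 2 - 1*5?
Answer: -7943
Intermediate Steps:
d = -3 (d = 2 - 5 = -3)
Z(S) = S²
G = -15 (G = 5 - 1*20 = 5 - 20 = -15)
M(13, 1)*(((-2 - d)*(7 + G) + Z(-11)) + 498) = -13*(((-2 - 1*(-3))*(7 - 15) + (-11)²) + 498) = -13*(((-2 + 3)*(-8) + 121) + 498) = -13*((1*(-8) + 121) + 498) = -13*((-8 + 121) + 498) = -13*(113 + 498) = -13*611 = -7943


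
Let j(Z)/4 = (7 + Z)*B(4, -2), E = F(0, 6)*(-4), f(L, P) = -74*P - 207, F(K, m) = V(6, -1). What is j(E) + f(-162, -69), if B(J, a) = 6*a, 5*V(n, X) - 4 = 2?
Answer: 23967/5 ≈ 4793.4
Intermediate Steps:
V(n, X) = 6/5 (V(n, X) = 4/5 + (1/5)*2 = 4/5 + 2/5 = 6/5)
F(K, m) = 6/5
f(L, P) = -207 - 74*P
E = -24/5 (E = (6/5)*(-4) = -24/5 ≈ -4.8000)
j(Z) = -336 - 48*Z (j(Z) = 4*((7 + Z)*(6*(-2))) = 4*((7 + Z)*(-12)) = 4*(-84 - 12*Z) = -336 - 48*Z)
j(E) + f(-162, -69) = (-336 - 48*(-24/5)) + (-207 - 74*(-69)) = (-336 + 1152/5) + (-207 + 5106) = -528/5 + 4899 = 23967/5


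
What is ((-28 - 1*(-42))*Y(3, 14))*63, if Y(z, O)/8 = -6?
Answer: -42336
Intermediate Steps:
Y(z, O) = -48 (Y(z, O) = 8*(-6) = -48)
((-28 - 1*(-42))*Y(3, 14))*63 = ((-28 - 1*(-42))*(-48))*63 = ((-28 + 42)*(-48))*63 = (14*(-48))*63 = -672*63 = -42336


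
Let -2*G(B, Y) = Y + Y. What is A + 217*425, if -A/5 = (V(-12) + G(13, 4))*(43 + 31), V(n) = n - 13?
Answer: 102955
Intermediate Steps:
G(B, Y) = -Y (G(B, Y) = -(Y + Y)/2 = -Y)
V(n) = -13 + n
A = 10730 (A = -5*((-13 - 12) - 1*4)*(43 + 31) = -5*(-25 - 4)*74 = -(-145)*74 = -5*(-2146) = 10730)
A + 217*425 = 10730 + 217*425 = 10730 + 92225 = 102955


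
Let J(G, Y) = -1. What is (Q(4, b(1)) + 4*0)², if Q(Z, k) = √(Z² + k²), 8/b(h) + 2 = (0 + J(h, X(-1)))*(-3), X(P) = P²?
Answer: 80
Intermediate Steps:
b(h) = 8 (b(h) = 8/(-2 + (0 - 1)*(-3)) = 8/(-2 - 1*(-3)) = 8/(-2 + 3) = 8/1 = 8*1 = 8)
(Q(4, b(1)) + 4*0)² = (√(4² + 8²) + 4*0)² = (√(16 + 64) + 0)² = (√80 + 0)² = (4*√5 + 0)² = (4*√5)² = 80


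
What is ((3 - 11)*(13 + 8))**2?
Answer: 28224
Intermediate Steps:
((3 - 11)*(13 + 8))**2 = (-8*21)**2 = (-168)**2 = 28224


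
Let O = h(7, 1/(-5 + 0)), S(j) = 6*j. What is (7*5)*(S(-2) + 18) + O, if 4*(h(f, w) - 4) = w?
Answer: 4279/20 ≈ 213.95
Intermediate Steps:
h(f, w) = 4 + w/4
O = 79/20 (O = 4 + 1/(4*(-5 + 0)) = 4 + (¼)/(-5) = 4 + (¼)*(-⅕) = 4 - 1/20 = 79/20 ≈ 3.9500)
(7*5)*(S(-2) + 18) + O = (7*5)*(6*(-2) + 18) + 79/20 = 35*(-12 + 18) + 79/20 = 35*6 + 79/20 = 210 + 79/20 = 4279/20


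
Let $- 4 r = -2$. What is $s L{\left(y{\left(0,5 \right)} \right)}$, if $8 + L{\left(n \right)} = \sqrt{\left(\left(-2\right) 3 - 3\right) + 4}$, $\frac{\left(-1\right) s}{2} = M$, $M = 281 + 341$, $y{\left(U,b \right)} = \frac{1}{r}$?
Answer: $9952 - 1244 i \sqrt{5} \approx 9952.0 - 2781.7 i$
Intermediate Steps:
$r = \frac{1}{2}$ ($r = \left(- \frac{1}{4}\right) \left(-2\right) = \frac{1}{2} \approx 0.5$)
$y{\left(U,b \right)} = 2$ ($y{\left(U,b \right)} = \frac{1}{\frac{1}{2}} = 2$)
$M = 622$
$s = -1244$ ($s = \left(-2\right) 622 = -1244$)
$L{\left(n \right)} = -8 + i \sqrt{5}$ ($L{\left(n \right)} = -8 + \sqrt{\left(\left(-2\right) 3 - 3\right) + 4} = -8 + \sqrt{\left(-6 - 3\right) + 4} = -8 + \sqrt{-9 + 4} = -8 + \sqrt{-5} = -8 + i \sqrt{5}$)
$s L{\left(y{\left(0,5 \right)} \right)} = - 1244 \left(-8 + i \sqrt{5}\right) = 9952 - 1244 i \sqrt{5}$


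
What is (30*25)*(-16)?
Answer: -12000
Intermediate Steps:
(30*25)*(-16) = 750*(-16) = -12000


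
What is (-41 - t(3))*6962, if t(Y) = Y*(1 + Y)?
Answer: -368986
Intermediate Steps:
(-41 - t(3))*6962 = (-41 - 3*(1 + 3))*6962 = (-41 - 3*4)*6962 = (-41 - 1*12)*6962 = (-41 - 12)*6962 = -53*6962 = -368986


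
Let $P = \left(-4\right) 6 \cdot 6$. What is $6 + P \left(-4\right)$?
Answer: $582$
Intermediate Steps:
$P = -144$ ($P = \left(-24\right) 6 = -144$)
$6 + P \left(-4\right) = 6 - -576 = 6 + 576 = 582$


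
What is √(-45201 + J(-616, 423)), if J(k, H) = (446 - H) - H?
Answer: I*√45601 ≈ 213.54*I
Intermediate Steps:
J(k, H) = 446 - 2*H
√(-45201 + J(-616, 423)) = √(-45201 + (446 - 2*423)) = √(-45201 + (446 - 846)) = √(-45201 - 400) = √(-45601) = I*√45601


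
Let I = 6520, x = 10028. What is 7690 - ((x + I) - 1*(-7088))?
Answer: -15946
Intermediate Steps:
7690 - ((x + I) - 1*(-7088)) = 7690 - ((10028 + 6520) - 1*(-7088)) = 7690 - (16548 + 7088) = 7690 - 1*23636 = 7690 - 23636 = -15946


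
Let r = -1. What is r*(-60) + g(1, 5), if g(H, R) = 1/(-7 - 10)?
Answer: 1019/17 ≈ 59.941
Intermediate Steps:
g(H, R) = -1/17 (g(H, R) = 1/(-17) = -1/17)
r*(-60) + g(1, 5) = -1*(-60) - 1/17 = 60 - 1/17 = 1019/17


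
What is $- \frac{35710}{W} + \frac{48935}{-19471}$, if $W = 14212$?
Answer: $- \frac{695386815}{138360926} \approx -5.0259$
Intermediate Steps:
$- \frac{35710}{W} + \frac{48935}{-19471} = - \frac{35710}{14212} + \frac{48935}{-19471} = \left(-35710\right) \frac{1}{14212} + 48935 \left(- \frac{1}{19471}\right) = - \frac{17855}{7106} - \frac{48935}{19471} = - \frac{695386815}{138360926}$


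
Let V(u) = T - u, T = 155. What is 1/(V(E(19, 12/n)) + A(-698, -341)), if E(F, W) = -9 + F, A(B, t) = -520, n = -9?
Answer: -1/375 ≈ -0.0026667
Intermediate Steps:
V(u) = 155 - u
1/(V(E(19, 12/n)) + A(-698, -341)) = 1/((155 - (-9 + 19)) - 520) = 1/((155 - 1*10) - 520) = 1/((155 - 10) - 520) = 1/(145 - 520) = 1/(-375) = -1/375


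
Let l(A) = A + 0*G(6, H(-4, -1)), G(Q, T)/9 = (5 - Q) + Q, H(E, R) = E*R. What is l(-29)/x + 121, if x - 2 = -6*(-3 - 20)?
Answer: 16911/140 ≈ 120.79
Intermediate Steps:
G(Q, T) = 45 (G(Q, T) = 9*((5 - Q) + Q) = 9*5 = 45)
l(A) = A (l(A) = A + 0*45 = A + 0 = A)
x = 140 (x = 2 - 6*(-3 - 20) = 2 - 6*(-23) = 2 + 138 = 140)
l(-29)/x + 121 = -29/140 + 121 = 16911/140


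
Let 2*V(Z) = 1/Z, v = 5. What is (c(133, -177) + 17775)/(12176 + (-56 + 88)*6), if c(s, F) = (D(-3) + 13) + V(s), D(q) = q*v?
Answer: 4727619/3289888 ≈ 1.4370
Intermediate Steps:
V(Z) = 1/(2*Z)
D(q) = 5*q (D(q) = q*5 = 5*q)
c(s, F) = -2 + 1/(2*s) (c(s, F) = (5*(-3) + 13) + 1/(2*s) = (-15 + 13) + 1/(2*s) = -2 + 1/(2*s))
(c(133, -177) + 17775)/(12176 + (-56 + 88)*6) = ((-2 + (½)/133) + 17775)/(12176 + (-56 + 88)*6) = ((-2 + (½)*(1/133)) + 17775)/(12176 + 32*6) = ((-2 + 1/266) + 17775)/(12176 + 192) = (-531/266 + 17775)/12368 = (4727619/266)*(1/12368) = 4727619/3289888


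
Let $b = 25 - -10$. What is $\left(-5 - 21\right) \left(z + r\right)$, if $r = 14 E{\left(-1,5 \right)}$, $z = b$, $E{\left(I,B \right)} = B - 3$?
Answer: $-1638$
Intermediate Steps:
$E{\left(I,B \right)} = -3 + B$
$b = 35$ ($b = 25 + 10 = 35$)
$z = 35$
$r = 28$ ($r = 14 \left(-3 + 5\right) = 14 \cdot 2 = 28$)
$\left(-5 - 21\right) \left(z + r\right) = \left(-5 - 21\right) \left(35 + 28\right) = \left(-5 - 21\right) 63 = \left(-26\right) 63 = -1638$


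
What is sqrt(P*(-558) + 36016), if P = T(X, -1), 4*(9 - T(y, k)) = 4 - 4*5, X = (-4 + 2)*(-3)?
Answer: sqrt(28762) ≈ 169.59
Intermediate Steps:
X = 6 (X = -2*(-3) = 6)
T(y, k) = 13 (T(y, k) = 9 - (4 - 4*5)/4 = 9 - (4 - 20)/4 = 9 - 1/4*(-16) = 9 + 4 = 13)
P = 13
sqrt(P*(-558) + 36016) = sqrt(13*(-558) + 36016) = sqrt(-7254 + 36016) = sqrt(28762)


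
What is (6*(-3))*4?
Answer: -72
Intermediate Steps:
(6*(-3))*4 = -18*4 = -72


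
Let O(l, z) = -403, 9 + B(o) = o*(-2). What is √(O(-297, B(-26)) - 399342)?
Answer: I*√399745 ≈ 632.25*I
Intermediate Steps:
B(o) = -9 - 2*o (B(o) = -9 + o*(-2) = -9 - 2*o)
√(O(-297, B(-26)) - 399342) = √(-403 - 399342) = √(-399745) = I*√399745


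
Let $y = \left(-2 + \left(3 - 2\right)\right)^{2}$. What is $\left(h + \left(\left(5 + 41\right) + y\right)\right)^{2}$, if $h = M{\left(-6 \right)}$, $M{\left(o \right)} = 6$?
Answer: $2809$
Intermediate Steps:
$y = 1$ ($y = \left(-2 + \left(3 - 2\right)\right)^{2} = \left(-2 + 1\right)^{2} = \left(-1\right)^{2} = 1$)
$h = 6$
$\left(h + \left(\left(5 + 41\right) + y\right)\right)^{2} = \left(6 + \left(\left(5 + 41\right) + 1\right)\right)^{2} = \left(6 + \left(46 + 1\right)\right)^{2} = \left(6 + 47\right)^{2} = 53^{2} = 2809$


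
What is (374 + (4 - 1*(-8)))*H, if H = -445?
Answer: -171770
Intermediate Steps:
(374 + (4 - 1*(-8)))*H = (374 + (4 - 1*(-8)))*(-445) = (374 + (4 + 8))*(-445) = (374 + 12)*(-445) = 386*(-445) = -171770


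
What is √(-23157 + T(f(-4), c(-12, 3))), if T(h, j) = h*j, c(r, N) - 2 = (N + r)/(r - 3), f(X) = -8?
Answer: 17*I*√2005/5 ≈ 152.24*I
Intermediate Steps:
c(r, N) = 2 + (N + r)/(-3 + r) (c(r, N) = 2 + (N + r)/(r - 3) = 2 + (N + r)/(-3 + r))
√(-23157 + T(f(-4), c(-12, 3))) = √(-23157 - 8*(-6 + 3 + 3*(-12))/(-3 - 12)) = √(-23157 - 8*(-6 + 3 - 36)/(-15)) = √(-23157 - (-8)*(-39)/15) = √(-23157 - 8*13/5) = √(-23157 - 104/5) = √(-115889/5) = 17*I*√2005/5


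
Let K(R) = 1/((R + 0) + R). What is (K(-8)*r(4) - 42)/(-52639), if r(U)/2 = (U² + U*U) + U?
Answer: 93/105278 ≈ 0.00088338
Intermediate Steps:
r(U) = 2*U + 4*U² (r(U) = 2*((U² + U*U) + U) = 2*((U² + U²) + U) = 2*(2*U² + U) = 2*(U + 2*U²) = 2*U + 4*U²)
K(R) = 1/(2*R) (K(R) = 1/(R + R) = 1/(2*R))
(K(-8)*r(4) - 42)/(-52639) = (((½)/(-8))*(2*4*(1 + 2*4)) - 42)/(-52639) = (((½)*(-⅛))*(2*4*(1 + 8)) - 42)*(-1/52639) = (-4*9/8 - 42)*(-1/52639) = (-1/16*72 - 42)*(-1/52639) = (-9/2 - 42)*(-1/52639) = -93/2*(-1/52639) = 93/105278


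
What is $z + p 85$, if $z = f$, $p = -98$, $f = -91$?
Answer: $-8421$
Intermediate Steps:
$z = -91$
$z + p 85 = -91 - 8330 = -8421$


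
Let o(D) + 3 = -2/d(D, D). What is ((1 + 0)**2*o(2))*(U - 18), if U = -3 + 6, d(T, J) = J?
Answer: 60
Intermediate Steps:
U = 3
o(D) = -3 - 2/D
((1 + 0)**2*o(2))*(U - 18) = ((1 + 0)**2*(-3 - 2/2))*(3 - 18) = (1**2*(-3 - 2*1/2))*(-15) = (1*(-3 - 1))*(-15) = (1*(-4))*(-15) = -4*(-15) = 60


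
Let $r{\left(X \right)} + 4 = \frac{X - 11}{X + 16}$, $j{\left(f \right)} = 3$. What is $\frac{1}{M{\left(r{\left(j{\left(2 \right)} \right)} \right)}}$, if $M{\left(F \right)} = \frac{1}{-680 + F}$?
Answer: $- \frac{13004}{19} \approx -684.42$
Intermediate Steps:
$r{\left(X \right)} = -4 + \frac{-11 + X}{16 + X}$ ($r{\left(X \right)} = -4 + \frac{X - 11}{X + 16} = -4 + \frac{-11 + X}{16 + X}$)
$\frac{1}{M{\left(r{\left(j{\left(2 \right)} \right)} \right)}} = \frac{1}{\frac{1}{-680 + \frac{3 \left(-25 - 3\right)}{16 + 3}}} = \frac{1}{\frac{1}{-680 + \frac{3 \left(-25 - 3\right)}{19}}} = \frac{1}{\frac{1}{-680 + 3 \cdot \frac{1}{19} \left(-28\right)}} = \frac{1}{\frac{1}{-680 - \frac{84}{19}}} = \frac{1}{\frac{1}{- \frac{13004}{19}}} = \frac{1}{- \frac{19}{13004}} = - \frac{13004}{19}$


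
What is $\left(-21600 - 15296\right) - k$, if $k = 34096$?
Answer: $-70992$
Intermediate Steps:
$\left(-21600 - 15296\right) - k = \left(-21600 - 15296\right) - 34096 = -36896 - 34096 = -70992$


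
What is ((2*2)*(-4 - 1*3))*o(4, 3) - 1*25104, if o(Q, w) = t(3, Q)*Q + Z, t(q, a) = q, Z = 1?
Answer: -25468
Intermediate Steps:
o(Q, w) = 1 + 3*Q (o(Q, w) = 3*Q + 1 = 1 + 3*Q)
((2*2)*(-4 - 1*3))*o(4, 3) - 1*25104 = ((2*2)*(-4 - 1*3))*(1 + 3*4) - 1*25104 = (4*(-4 - 3))*(1 + 12) - 25104 = (4*(-7))*13 - 25104 = -28*13 - 25104 = -364 - 25104 = -25468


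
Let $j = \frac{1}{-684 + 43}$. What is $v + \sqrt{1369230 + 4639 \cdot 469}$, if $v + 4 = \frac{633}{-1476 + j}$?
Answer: $- \frac{4190221}{946117} + \sqrt{3544921} \approx 1878.4$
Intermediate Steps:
$j = - \frac{1}{641}$ ($j = \frac{1}{-641} = - \frac{1}{641} \approx -0.0015601$)
$v = - \frac{4190221}{946117}$ ($v = -4 + \frac{633}{-1476 - \frac{1}{641}} = -4 + \frac{633}{- \frac{946117}{641}} = -4 + 633 \left(- \frac{641}{946117}\right) = -4 - \frac{405753}{946117} = - \frac{4190221}{946117} \approx -4.4289$)
$v + \sqrt{1369230 + 4639 \cdot 469} = - \frac{4190221}{946117} + \sqrt{1369230 + 4639 \cdot 469} = - \frac{4190221}{946117} + \sqrt{1369230 + 2175691} = - \frac{4190221}{946117} + \sqrt{3544921}$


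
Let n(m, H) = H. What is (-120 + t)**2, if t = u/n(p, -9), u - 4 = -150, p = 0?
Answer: 872356/81 ≈ 10770.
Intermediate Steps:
u = -146 (u = 4 - 150 = -146)
t = 146/9 (t = -146/(-9) = -146*(-1/9) = 146/9 ≈ 16.222)
(-120 + t)**2 = (-120 + 146/9)**2 = (-934/9)**2 = 872356/81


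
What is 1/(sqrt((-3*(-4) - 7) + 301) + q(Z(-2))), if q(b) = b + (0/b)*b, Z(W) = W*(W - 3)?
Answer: -5/103 + 3*sqrt(34)/206 ≈ 0.036373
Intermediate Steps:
Z(W) = W*(-3 + W)
q(b) = b (q(b) = b + 0*b = b + 0 = b)
1/(sqrt((-3*(-4) - 7) + 301) + q(Z(-2))) = 1/(sqrt((-3*(-4) - 7) + 301) - 2*(-3 - 2)) = 1/(sqrt((12 - 7) + 301) - 2*(-5)) = 1/(sqrt(5 + 301) + 10) = 1/(sqrt(306) + 10) = 1/(3*sqrt(34) + 10) = 1/(10 + 3*sqrt(34))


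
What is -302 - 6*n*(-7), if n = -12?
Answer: -806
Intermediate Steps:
-302 - 6*n*(-7) = -302 - 6*(-12)*(-7) = -302 + 72*(-7) = -302 - 504 = -806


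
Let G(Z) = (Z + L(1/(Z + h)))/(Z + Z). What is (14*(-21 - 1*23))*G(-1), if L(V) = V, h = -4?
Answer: -1848/5 ≈ -369.60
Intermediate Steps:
G(Z) = (Z + 1/(-4 + Z))/(2*Z) (G(Z) = (Z + 1/(Z - 4))/(Z + Z) = (Z + 1/(-4 + Z))/((2*Z)) = (Z + 1/(-4 + Z))*(1/(2*Z)) = (Z + 1/(-4 + Z))/(2*Z))
(14*(-21 - 1*23))*G(-1) = (14*(-21 - 1*23))*((½)*(1 - (-4 - 1))/(-1*(-4 - 1))) = (14*(-21 - 23))*((½)*(-1)*(1 - 1*(-5))/(-5)) = (14*(-44))*((½)*(-1)*(-⅕)*(1 + 5)) = -308*(-1)*(-1)*6/5 = -616*⅗ = -1848/5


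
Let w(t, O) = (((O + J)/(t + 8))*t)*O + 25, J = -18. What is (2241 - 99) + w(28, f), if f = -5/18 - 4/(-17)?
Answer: 1826685319/842724 ≈ 2167.6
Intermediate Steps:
f = -13/306 (f = -5*1/18 - 4*(-1/17) = -5/18 + 4/17 = -13/306 ≈ -0.042484)
w(t, O) = 25 + O*t*(-18 + O)/(8 + t) (w(t, O) = (((O - 18)/(t + 8))*t)*O + 25 = (((-18 + O)/(8 + t))*t)*O + 25 = (t*(-18 + O)/(8 + t))*O + 25 = O*t*(-18 + O)/(8 + t) + 25 = 25 + O*t*(-18 + O)/(8 + t))
(2241 - 99) + w(28, f) = (2241 - 99) + (200 + 25*28 + 28*(-13/306)² - 18*(-13/306)*28)/(8 + 28) = 2142 + (200 + 700 + 28*(169/93636) + 364/17)/36 = 2142 + (200 + 700 + 1183/23409 + 364/17)/36 = 2142 + (1/36)*(21570511/23409) = 2142 + 21570511/842724 = 1826685319/842724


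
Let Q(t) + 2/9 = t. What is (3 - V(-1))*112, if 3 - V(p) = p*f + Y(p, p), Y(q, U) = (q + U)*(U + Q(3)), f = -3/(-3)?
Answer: -4592/9 ≈ -510.22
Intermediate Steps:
Q(t) = -2/9 + t
f = 1 (f = -⅓*(-3) = 1)
Y(q, U) = (25/9 + U)*(U + q) (Y(q, U) = (q + U)*(U + (-2/9 + 3)) = (U + q)*(U + 25/9) = (U + q)*(25/9 + U) = (25/9 + U)*(U + q))
V(p) = 3 - 2*p² - 59*p/9 (V(p) = 3 - (p*1 + (p² + 25*p/9 + 25*p/9 + p*p)) = 3 - (p + (p² + 25*p/9 + 25*p/9 + p²)) = 3 - (p + (2*p² + 50*p/9)) = 3 - (2*p² + 59*p/9) = 3 + (-2*p² - 59*p/9) = 3 - 2*p² - 59*p/9)
(3 - V(-1))*112 = (3 - (3 - 2*(-1)² - 59/9*(-1)))*112 = (3 - (3 - 2*1 + 59/9))*112 = (3 - (3 - 2 + 59/9))*112 = (3 - 1*68/9)*112 = (3 - 68/9)*112 = -41/9*112 = -4592/9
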